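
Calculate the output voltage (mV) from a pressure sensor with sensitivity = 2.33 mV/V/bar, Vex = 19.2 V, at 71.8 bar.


Output = sensitivity * Vex * P.
Vout = 2.33 * 19.2 * 71.8
Vout = 44.736 * 71.8
Vout = 3212.04 mV

3212.04 mV


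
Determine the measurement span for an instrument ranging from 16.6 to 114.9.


Span = upper range - lower range.
Span = 114.9 - (16.6)
Span = 98.3

98.3


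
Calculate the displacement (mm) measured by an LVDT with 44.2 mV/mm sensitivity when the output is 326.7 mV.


Displacement = Vout / sensitivity.
d = 326.7 / 44.2
d = 7.391 mm

7.391 mm


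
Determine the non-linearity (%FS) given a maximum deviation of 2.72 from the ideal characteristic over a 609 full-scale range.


Linearity error = (max deviation / full scale) * 100%.
Linearity = (2.72 / 609) * 100
Linearity = 0.447 %FS

0.447 %FS


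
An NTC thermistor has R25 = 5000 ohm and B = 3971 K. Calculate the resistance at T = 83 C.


NTC thermistor equation: Rt = R25 * exp(B * (1/T - 1/T25)).
T in Kelvin: 356.15 K, T25 = 298.15 K
1/T - 1/T25 = 1/356.15 - 1/298.15 = -0.00054621
B * (1/T - 1/T25) = 3971 * -0.00054621 = -2.169
Rt = 5000 * exp(-2.169) = 571.5 ohm

571.5 ohm


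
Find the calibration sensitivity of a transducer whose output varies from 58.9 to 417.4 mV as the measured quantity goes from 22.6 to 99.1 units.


Sensitivity = (y2 - y1) / (x2 - x1).
S = (417.4 - 58.9) / (99.1 - 22.6)
S = 358.5 / 76.5
S = 4.6863 mV/unit

4.6863 mV/unit


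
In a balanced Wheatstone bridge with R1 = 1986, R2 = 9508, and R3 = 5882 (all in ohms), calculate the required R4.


At balance: R1*R4 = R2*R3, so R4 = R2*R3/R1.
R4 = 9508 * 5882 / 1986
R4 = 55926056 / 1986
R4 = 28160.15 ohm

28160.15 ohm


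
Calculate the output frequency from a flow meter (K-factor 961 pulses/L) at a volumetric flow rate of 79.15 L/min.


Frequency = K * Q / 60 (converting L/min to L/s).
f = 961 * 79.15 / 60
f = 76063.15 / 60
f = 1267.72 Hz

1267.72 Hz


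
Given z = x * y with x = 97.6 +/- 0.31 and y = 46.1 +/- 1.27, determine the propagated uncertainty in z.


For a product z = x*y, the relative uncertainty is:
uz/z = sqrt((ux/x)^2 + (uy/y)^2)
Relative uncertainties: ux/x = 0.31/97.6 = 0.003176
uy/y = 1.27/46.1 = 0.027549
z = 97.6 * 46.1 = 4499.4
uz = 4499.4 * sqrt(0.003176^2 + 0.027549^2) = 124.773

124.773


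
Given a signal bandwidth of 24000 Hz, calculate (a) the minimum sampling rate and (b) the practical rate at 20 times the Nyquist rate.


By Nyquist theorem, fs_min = 2 * fmax.
fs_min = 2 * 24000 = 48000 Hz
Practical rate = 20 * fs_min = 20 * 48000 = 960000 Hz

fs_min = 48000 Hz, fs_practical = 960000 Hz


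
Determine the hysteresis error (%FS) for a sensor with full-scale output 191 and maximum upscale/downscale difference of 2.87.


Hysteresis = (max difference / full scale) * 100%.
H = (2.87 / 191) * 100
H = 1.503 %FS

1.503 %FS


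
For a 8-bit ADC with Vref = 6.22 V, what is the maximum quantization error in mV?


The maximum quantization error is +/- LSB/2.
LSB = Vref / 2^n = 6.22 / 256 = 0.02429687 V
Max error = LSB / 2 = 0.02429687 / 2 = 0.01214844 V
Max error = 12.1484 mV

12.1484 mV


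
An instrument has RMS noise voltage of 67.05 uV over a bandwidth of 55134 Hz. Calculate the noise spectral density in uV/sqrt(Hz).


Noise spectral density = Vrms / sqrt(BW).
NSD = 67.05 / sqrt(55134)
NSD = 67.05 / 234.8063
NSD = 0.2856 uV/sqrt(Hz)

0.2856 uV/sqrt(Hz)


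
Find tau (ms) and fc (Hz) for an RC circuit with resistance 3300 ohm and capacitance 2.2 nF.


Time constant: tau = R * C.
tau = 3300 * 2.20e-09 = 7.26e-06 s
tau = 0.0073 ms
Cutoff frequency: fc = 1 / (2*pi*R*C).
fc = 1 / (2*pi*7.26e-06) = 21922.17 Hz

tau = 0.0073 ms, fc = 21922.17 Hz


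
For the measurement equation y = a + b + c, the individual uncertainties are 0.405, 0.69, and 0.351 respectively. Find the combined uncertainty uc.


For a sum of independent quantities, uc = sqrt(u1^2 + u2^2 + u3^2).
uc = sqrt(0.405^2 + 0.69^2 + 0.351^2)
uc = sqrt(0.164025 + 0.4761 + 0.123201)
uc = 0.8737

0.8737


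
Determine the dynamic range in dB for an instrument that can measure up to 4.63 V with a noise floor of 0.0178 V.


Dynamic range = 20 * log10(Vmax / Vnoise).
DR = 20 * log10(4.63 / 0.0178)
DR = 20 * log10(260.11)
DR = 48.3 dB

48.3 dB


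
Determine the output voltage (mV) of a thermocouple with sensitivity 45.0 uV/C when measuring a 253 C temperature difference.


The thermocouple output V = sensitivity * dT.
V = 45.0 uV/C * 253 C
V = 11385.0 uV
V = 11.385 mV

11.385 mV


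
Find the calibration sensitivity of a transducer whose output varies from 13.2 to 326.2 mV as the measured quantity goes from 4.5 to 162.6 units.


Sensitivity = (y2 - y1) / (x2 - x1).
S = (326.2 - 13.2) / (162.6 - 4.5)
S = 313.0 / 158.1
S = 1.9798 mV/unit

1.9798 mV/unit


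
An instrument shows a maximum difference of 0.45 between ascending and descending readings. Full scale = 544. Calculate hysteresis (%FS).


Hysteresis = (max difference / full scale) * 100%.
H = (0.45 / 544) * 100
H = 0.083 %FS

0.083 %FS


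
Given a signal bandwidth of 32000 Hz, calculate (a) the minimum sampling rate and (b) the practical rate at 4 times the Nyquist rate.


By Nyquist theorem, fs_min = 2 * fmax.
fs_min = 2 * 32000 = 64000 Hz
Practical rate = 4 * fs_min = 4 * 64000 = 256000 Hz

fs_min = 64000 Hz, fs_practical = 256000 Hz


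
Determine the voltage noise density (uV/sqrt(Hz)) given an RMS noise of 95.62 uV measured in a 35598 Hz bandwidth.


Noise spectral density = Vrms / sqrt(BW).
NSD = 95.62 / sqrt(35598)
NSD = 95.62 / 188.6743
NSD = 0.5068 uV/sqrt(Hz)

0.5068 uV/sqrt(Hz)


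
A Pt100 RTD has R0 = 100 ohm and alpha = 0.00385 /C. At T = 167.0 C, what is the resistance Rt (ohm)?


The RTD equation: Rt = R0 * (1 + alpha * T).
Rt = 100 * (1 + 0.00385 * 167.0)
Rt = 100 * (1 + 0.64295)
Rt = 100 * 1.64295
Rt = 164.295 ohm

164.295 ohm


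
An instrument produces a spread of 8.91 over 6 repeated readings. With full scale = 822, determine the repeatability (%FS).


Repeatability = (spread / full scale) * 100%.
R = (8.91 / 822) * 100
R = 1.084 %FS

1.084 %FS


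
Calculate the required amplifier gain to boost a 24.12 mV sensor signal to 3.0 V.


Gain = Vout / Vin (converting to same units).
G = 3.0 V / 24.12 mV
G = 3000.0 mV / 24.12 mV
G = 124.38

124.38


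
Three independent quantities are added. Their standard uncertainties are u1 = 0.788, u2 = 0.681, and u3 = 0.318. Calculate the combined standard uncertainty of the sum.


For a sum of independent quantities, uc = sqrt(u1^2 + u2^2 + u3^2).
uc = sqrt(0.788^2 + 0.681^2 + 0.318^2)
uc = sqrt(0.620944 + 0.463761 + 0.101124)
uc = 1.089

1.089


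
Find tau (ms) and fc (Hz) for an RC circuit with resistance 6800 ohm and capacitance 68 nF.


Time constant: tau = R * C.
tau = 6800 * 6.80e-08 = 0.0004624 s
tau = 0.4624 ms
Cutoff frequency: fc = 1 / (2*pi*R*C).
fc = 1 / (2*pi*0.0004624) = 344.19 Hz

tau = 0.4624 ms, fc = 344.19 Hz


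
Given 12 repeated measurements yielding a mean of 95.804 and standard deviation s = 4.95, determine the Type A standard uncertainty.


The standard uncertainty for Type A evaluation is u = s / sqrt(n).
u = 4.95 / sqrt(12)
u = 4.95 / 3.4641
u = 1.4289

1.4289


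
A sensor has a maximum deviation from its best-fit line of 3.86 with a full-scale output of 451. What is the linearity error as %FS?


Linearity error = (max deviation / full scale) * 100%.
Linearity = (3.86 / 451) * 100
Linearity = 0.856 %FS

0.856 %FS


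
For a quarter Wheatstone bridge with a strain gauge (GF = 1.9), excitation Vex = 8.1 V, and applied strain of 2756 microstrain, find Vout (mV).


Quarter bridge output: Vout = (GF * epsilon * Vex) / 4.
Vout = (1.9 * 2756e-6 * 8.1) / 4
Vout = 0.04241484 / 4 V
Vout = 0.01060371 V = 10.6037 mV

10.6037 mV


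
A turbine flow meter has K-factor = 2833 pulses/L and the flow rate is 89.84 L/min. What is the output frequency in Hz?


Frequency = K * Q / 60 (converting L/min to L/s).
f = 2833 * 89.84 / 60
f = 254516.72 / 60
f = 4241.95 Hz

4241.95 Hz


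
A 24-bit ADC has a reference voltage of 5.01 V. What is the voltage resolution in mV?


The resolution (LSB) of an ADC is Vref / 2^n.
LSB = 5.01 / 2^24
LSB = 5.01 / 16777216
LSB = 3e-07 V = 0.00029862 mV

0.00029862 mV


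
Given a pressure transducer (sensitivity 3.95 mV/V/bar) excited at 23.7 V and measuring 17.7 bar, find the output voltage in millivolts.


Output = sensitivity * Vex * P.
Vout = 3.95 * 23.7 * 17.7
Vout = 93.615 * 17.7
Vout = 1656.99 mV

1656.99 mV


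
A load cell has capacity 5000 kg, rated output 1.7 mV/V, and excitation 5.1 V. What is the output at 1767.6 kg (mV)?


Vout = rated_output * Vex * (load / capacity).
Vout = 1.7 * 5.1 * (1767.6 / 5000)
Vout = 1.7 * 5.1 * 0.35352
Vout = 3.065 mV

3.065 mV


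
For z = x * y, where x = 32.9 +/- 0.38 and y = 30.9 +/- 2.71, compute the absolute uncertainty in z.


For a product z = x*y, the relative uncertainty is:
uz/z = sqrt((ux/x)^2 + (uy/y)^2)
Relative uncertainties: ux/x = 0.38/32.9 = 0.01155
uy/y = 2.71/30.9 = 0.087702
z = 32.9 * 30.9 = 1016.6
uz = 1016.6 * sqrt(0.01155^2 + 0.087702^2) = 89.929

89.929


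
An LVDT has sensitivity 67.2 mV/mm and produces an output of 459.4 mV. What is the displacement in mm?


Displacement = Vout / sensitivity.
d = 459.4 / 67.2
d = 6.836 mm

6.836 mm


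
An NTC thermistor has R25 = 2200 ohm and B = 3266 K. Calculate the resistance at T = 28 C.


NTC thermistor equation: Rt = R25 * exp(B * (1/T - 1/T25)).
T in Kelvin: 301.15 K, T25 = 298.15 K
1/T - 1/T25 = 1/301.15 - 1/298.15 = -3.341e-05
B * (1/T - 1/T25) = 3266 * -3.341e-05 = -0.1091
Rt = 2200 * exp(-0.1091) = 1972.6 ohm

1972.6 ohm


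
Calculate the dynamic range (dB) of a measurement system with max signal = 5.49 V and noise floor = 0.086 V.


Dynamic range = 20 * log10(Vmax / Vnoise).
DR = 20 * log10(5.49 / 0.086)
DR = 20 * log10(63.84)
DR = 36.1 dB

36.1 dB


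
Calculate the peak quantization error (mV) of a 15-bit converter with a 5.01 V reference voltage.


The maximum quantization error is +/- LSB/2.
LSB = Vref / 2^n = 5.01 / 32768 = 0.00015289 V
Max error = LSB / 2 = 0.00015289 / 2 = 7.645e-05 V
Max error = 0.0764 mV

0.0764 mV


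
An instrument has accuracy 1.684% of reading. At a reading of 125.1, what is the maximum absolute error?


Absolute error = (accuracy% / 100) * reading.
Error = (1.684 / 100) * 125.1
Error = 0.01684 * 125.1
Error = 2.1067

2.1067


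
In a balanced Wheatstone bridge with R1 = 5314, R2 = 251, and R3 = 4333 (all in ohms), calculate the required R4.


At balance: R1*R4 = R2*R3, so R4 = R2*R3/R1.
R4 = 251 * 4333 / 5314
R4 = 1087583 / 5314
R4 = 204.66 ohm

204.66 ohm


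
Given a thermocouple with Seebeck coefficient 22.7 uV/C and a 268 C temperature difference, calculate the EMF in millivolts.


The thermocouple output V = sensitivity * dT.
V = 22.7 uV/C * 268 C
V = 6083.6 uV
V = 6.084 mV

6.084 mV


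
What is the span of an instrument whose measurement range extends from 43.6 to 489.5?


Span = upper range - lower range.
Span = 489.5 - (43.6)
Span = 445.9

445.9


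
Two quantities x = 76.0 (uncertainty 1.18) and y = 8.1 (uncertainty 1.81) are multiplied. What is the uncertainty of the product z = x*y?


For a product z = x*y, the relative uncertainty is:
uz/z = sqrt((ux/x)^2 + (uy/y)^2)
Relative uncertainties: ux/x = 1.18/76.0 = 0.015526
uy/y = 1.81/8.1 = 0.223457
z = 76.0 * 8.1 = 615.6
uz = 615.6 * sqrt(0.015526^2 + 0.223457^2) = 137.892

137.892


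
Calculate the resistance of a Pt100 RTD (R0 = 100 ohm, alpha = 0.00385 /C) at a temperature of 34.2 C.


The RTD equation: Rt = R0 * (1 + alpha * T).
Rt = 100 * (1 + 0.00385 * 34.2)
Rt = 100 * (1 + 0.13167)
Rt = 100 * 1.13167
Rt = 113.167 ohm

113.167 ohm


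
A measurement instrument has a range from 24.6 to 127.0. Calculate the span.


Span = upper range - lower range.
Span = 127.0 - (24.6)
Span = 102.4

102.4


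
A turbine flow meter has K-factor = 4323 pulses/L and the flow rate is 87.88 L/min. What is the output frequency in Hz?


Frequency = K * Q / 60 (converting L/min to L/s).
f = 4323 * 87.88 / 60
f = 379905.24 / 60
f = 6331.75 Hz

6331.75 Hz


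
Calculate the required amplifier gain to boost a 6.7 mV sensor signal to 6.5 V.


Gain = Vout / Vin (converting to same units).
G = 6.5 V / 6.7 mV
G = 6500.0 mV / 6.7 mV
G = 970.15

970.15


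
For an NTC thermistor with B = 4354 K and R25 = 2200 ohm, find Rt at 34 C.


NTC thermistor equation: Rt = R25 * exp(B * (1/T - 1/T25)).
T in Kelvin: 307.15 K, T25 = 298.15 K
1/T - 1/T25 = 1/307.15 - 1/298.15 = -9.828e-05
B * (1/T - 1/T25) = 4354 * -9.828e-05 = -0.4279
Rt = 2200 * exp(-0.4279) = 1434.1 ohm

1434.1 ohm


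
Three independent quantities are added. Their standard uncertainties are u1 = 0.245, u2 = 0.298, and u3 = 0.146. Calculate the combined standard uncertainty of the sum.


For a sum of independent quantities, uc = sqrt(u1^2 + u2^2 + u3^2).
uc = sqrt(0.245^2 + 0.298^2 + 0.146^2)
uc = sqrt(0.060025 + 0.088804 + 0.021316)
uc = 0.4125

0.4125


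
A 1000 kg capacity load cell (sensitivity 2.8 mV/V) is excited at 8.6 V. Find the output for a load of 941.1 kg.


Vout = rated_output * Vex * (load / capacity).
Vout = 2.8 * 8.6 * (941.1 / 1000)
Vout = 2.8 * 8.6 * 0.9411
Vout = 22.662 mV

22.662 mV


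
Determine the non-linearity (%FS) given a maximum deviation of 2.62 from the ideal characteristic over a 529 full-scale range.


Linearity error = (max deviation / full scale) * 100%.
Linearity = (2.62 / 529) * 100
Linearity = 0.495 %FS

0.495 %FS


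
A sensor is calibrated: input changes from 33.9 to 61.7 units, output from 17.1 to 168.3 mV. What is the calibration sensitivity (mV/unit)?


Sensitivity = (y2 - y1) / (x2 - x1).
S = (168.3 - 17.1) / (61.7 - 33.9)
S = 151.2 / 27.8
S = 5.4388 mV/unit

5.4388 mV/unit


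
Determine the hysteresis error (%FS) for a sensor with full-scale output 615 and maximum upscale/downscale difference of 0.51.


Hysteresis = (max difference / full scale) * 100%.
H = (0.51 / 615) * 100
H = 0.083 %FS

0.083 %FS


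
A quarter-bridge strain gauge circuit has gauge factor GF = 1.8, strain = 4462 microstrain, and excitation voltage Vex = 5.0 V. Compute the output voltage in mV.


Quarter bridge output: Vout = (GF * epsilon * Vex) / 4.
Vout = (1.8 * 4462e-6 * 5.0) / 4
Vout = 0.040158 / 4 V
Vout = 0.0100395 V = 10.0395 mV

10.0395 mV


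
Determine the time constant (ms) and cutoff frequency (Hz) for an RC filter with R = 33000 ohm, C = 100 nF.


Time constant: tau = R * C.
tau = 33000 * 1.00e-07 = 0.0033 s
tau = 3.3 ms
Cutoff frequency: fc = 1 / (2*pi*R*C).
fc = 1 / (2*pi*0.0033) = 48.23 Hz

tau = 3.3 ms, fc = 48.23 Hz


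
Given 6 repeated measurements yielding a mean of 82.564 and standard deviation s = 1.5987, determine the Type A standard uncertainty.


The standard uncertainty for Type A evaluation is u = s / sqrt(n).
u = 1.5987 / sqrt(6)
u = 1.5987 / 2.4495
u = 0.6527

0.6527


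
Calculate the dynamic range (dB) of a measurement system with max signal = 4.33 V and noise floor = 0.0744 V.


Dynamic range = 20 * log10(Vmax / Vnoise).
DR = 20 * log10(4.33 / 0.0744)
DR = 20 * log10(58.2)
DR = 35.3 dB

35.3 dB


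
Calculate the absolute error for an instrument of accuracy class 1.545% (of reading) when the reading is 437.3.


Absolute error = (accuracy% / 100) * reading.
Error = (1.545 / 100) * 437.3
Error = 0.01545 * 437.3
Error = 6.7563

6.7563


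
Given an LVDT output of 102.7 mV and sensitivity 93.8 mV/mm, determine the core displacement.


Displacement = Vout / sensitivity.
d = 102.7 / 93.8
d = 1.095 mm

1.095 mm


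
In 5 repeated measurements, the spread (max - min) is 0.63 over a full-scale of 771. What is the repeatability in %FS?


Repeatability = (spread / full scale) * 100%.
R = (0.63 / 771) * 100
R = 0.082 %FS

0.082 %FS


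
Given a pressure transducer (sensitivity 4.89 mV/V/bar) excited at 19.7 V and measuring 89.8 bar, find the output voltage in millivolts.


Output = sensitivity * Vex * P.
Vout = 4.89 * 19.7 * 89.8
Vout = 96.333 * 89.8
Vout = 8650.7 mV

8650.7 mV


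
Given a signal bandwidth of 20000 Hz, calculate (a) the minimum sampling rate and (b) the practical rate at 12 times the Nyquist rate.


By Nyquist theorem, fs_min = 2 * fmax.
fs_min = 2 * 20000 = 40000 Hz
Practical rate = 12 * fs_min = 12 * 40000 = 480000 Hz

fs_min = 40000 Hz, fs_practical = 480000 Hz


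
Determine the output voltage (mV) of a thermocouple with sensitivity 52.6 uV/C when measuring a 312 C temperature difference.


The thermocouple output V = sensitivity * dT.
V = 52.6 uV/C * 312 C
V = 16411.2 uV
V = 16.411 mV

16.411 mV


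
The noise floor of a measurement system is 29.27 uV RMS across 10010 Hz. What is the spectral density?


Noise spectral density = Vrms / sqrt(BW).
NSD = 29.27 / sqrt(10010)
NSD = 29.27 / 100.05
NSD = 0.2926 uV/sqrt(Hz)

0.2926 uV/sqrt(Hz)


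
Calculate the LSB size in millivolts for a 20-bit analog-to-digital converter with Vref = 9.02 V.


The resolution (LSB) of an ADC is Vref / 2^n.
LSB = 9.02 / 2^20
LSB = 9.02 / 1048576
LSB = 8.6e-06 V = 0.00860214 mV

0.00860214 mV


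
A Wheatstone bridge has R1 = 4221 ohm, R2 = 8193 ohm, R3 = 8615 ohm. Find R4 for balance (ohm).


At balance: R1*R4 = R2*R3, so R4 = R2*R3/R1.
R4 = 8193 * 8615 / 4221
R4 = 70582695 / 4221
R4 = 16721.79 ohm

16721.79 ohm


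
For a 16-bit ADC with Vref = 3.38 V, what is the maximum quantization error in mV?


The maximum quantization error is +/- LSB/2.
LSB = Vref / 2^n = 3.38 / 65536 = 5.157e-05 V
Max error = LSB / 2 = 5.157e-05 / 2 = 2.579e-05 V
Max error = 0.0258 mV

0.0258 mV


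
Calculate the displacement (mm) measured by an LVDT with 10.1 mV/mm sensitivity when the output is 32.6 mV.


Displacement = Vout / sensitivity.
d = 32.6 / 10.1
d = 3.228 mm

3.228 mm


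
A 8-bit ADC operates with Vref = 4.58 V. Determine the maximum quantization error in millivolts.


The maximum quantization error is +/- LSB/2.
LSB = Vref / 2^n = 4.58 / 256 = 0.01789063 V
Max error = LSB / 2 = 0.01789063 / 2 = 0.00894531 V
Max error = 8.9453 mV

8.9453 mV


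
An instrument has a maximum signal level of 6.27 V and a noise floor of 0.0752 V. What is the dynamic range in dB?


Dynamic range = 20 * log10(Vmax / Vnoise).
DR = 20 * log10(6.27 / 0.0752)
DR = 20 * log10(83.38)
DR = 38.42 dB

38.42 dB


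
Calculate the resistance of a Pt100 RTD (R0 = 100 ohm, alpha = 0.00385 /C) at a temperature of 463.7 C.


The RTD equation: Rt = R0 * (1 + alpha * T).
Rt = 100 * (1 + 0.00385 * 463.7)
Rt = 100 * (1 + 1.785245)
Rt = 100 * 2.785245
Rt = 278.524 ohm

278.524 ohm


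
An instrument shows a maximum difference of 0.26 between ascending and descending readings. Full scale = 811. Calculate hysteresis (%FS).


Hysteresis = (max difference / full scale) * 100%.
H = (0.26 / 811) * 100
H = 0.032 %FS

0.032 %FS


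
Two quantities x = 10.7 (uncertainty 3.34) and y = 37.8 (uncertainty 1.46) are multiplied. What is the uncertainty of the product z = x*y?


For a product z = x*y, the relative uncertainty is:
uz/z = sqrt((ux/x)^2 + (uy/y)^2)
Relative uncertainties: ux/x = 3.34/10.7 = 0.31215
uy/y = 1.46/37.8 = 0.038624
z = 10.7 * 37.8 = 404.5
uz = 404.5 * sqrt(0.31215^2 + 0.038624^2) = 127.215

127.215


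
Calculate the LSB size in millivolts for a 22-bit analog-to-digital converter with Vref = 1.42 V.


The resolution (LSB) of an ADC is Vref / 2^n.
LSB = 1.42 / 2^22
LSB = 1.42 / 4194304
LSB = 3.4e-07 V = 0.00033855 mV

0.00033855 mV


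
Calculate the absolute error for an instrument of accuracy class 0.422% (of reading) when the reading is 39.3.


Absolute error = (accuracy% / 100) * reading.
Error = (0.422 / 100) * 39.3
Error = 0.00422 * 39.3
Error = 0.1658

0.1658


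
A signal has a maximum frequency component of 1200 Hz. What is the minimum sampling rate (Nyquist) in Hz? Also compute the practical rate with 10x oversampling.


By Nyquist theorem, fs_min = 2 * fmax.
fs_min = 2 * 1200 = 2400 Hz
Practical rate = 10 * fs_min = 10 * 2400 = 24000 Hz

fs_min = 2400 Hz, fs_practical = 24000 Hz


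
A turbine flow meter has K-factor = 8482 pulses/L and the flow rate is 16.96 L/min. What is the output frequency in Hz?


Frequency = K * Q / 60 (converting L/min to L/s).
f = 8482 * 16.96 / 60
f = 143854.72 / 60
f = 2397.58 Hz

2397.58 Hz


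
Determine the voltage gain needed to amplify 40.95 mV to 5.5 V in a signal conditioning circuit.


Gain = Vout / Vin (converting to same units).
G = 5.5 V / 40.95 mV
G = 5500.0 mV / 40.95 mV
G = 134.31

134.31


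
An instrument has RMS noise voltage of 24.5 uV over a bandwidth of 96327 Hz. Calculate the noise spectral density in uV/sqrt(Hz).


Noise spectral density = Vrms / sqrt(BW).
NSD = 24.5 / sqrt(96327)
NSD = 24.5 / 310.3659
NSD = 0.0789 uV/sqrt(Hz)

0.0789 uV/sqrt(Hz)


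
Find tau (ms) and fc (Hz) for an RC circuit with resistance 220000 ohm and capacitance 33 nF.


Time constant: tau = R * C.
tau = 220000 * 3.30e-08 = 0.00726 s
tau = 7.26 ms
Cutoff frequency: fc = 1 / (2*pi*R*C).
fc = 1 / (2*pi*0.00726) = 21.92 Hz

tau = 7.26 ms, fc = 21.92 Hz


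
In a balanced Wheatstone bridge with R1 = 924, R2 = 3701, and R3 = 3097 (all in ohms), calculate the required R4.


At balance: R1*R4 = R2*R3, so R4 = R2*R3/R1.
R4 = 3701 * 3097 / 924
R4 = 11461997 / 924
R4 = 12404.76 ohm

12404.76 ohm


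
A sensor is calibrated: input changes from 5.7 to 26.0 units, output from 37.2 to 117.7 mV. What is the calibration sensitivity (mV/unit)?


Sensitivity = (y2 - y1) / (x2 - x1).
S = (117.7 - 37.2) / (26.0 - 5.7)
S = 80.5 / 20.3
S = 3.9655 mV/unit

3.9655 mV/unit


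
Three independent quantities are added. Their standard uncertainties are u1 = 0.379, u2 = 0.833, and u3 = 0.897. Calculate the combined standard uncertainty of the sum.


For a sum of independent quantities, uc = sqrt(u1^2 + u2^2 + u3^2).
uc = sqrt(0.379^2 + 0.833^2 + 0.897^2)
uc = sqrt(0.143641 + 0.693889 + 0.804609)
uc = 1.2815

1.2815


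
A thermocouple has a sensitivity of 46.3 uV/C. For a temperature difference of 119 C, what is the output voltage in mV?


The thermocouple output V = sensitivity * dT.
V = 46.3 uV/C * 119 C
V = 5509.7 uV
V = 5.51 mV

5.51 mV


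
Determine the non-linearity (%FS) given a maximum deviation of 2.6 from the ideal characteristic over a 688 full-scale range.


Linearity error = (max deviation / full scale) * 100%.
Linearity = (2.6 / 688) * 100
Linearity = 0.378 %FS

0.378 %FS


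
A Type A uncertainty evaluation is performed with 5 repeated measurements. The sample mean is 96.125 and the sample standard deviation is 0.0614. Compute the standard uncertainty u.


The standard uncertainty for Type A evaluation is u = s / sqrt(n).
u = 0.0614 / sqrt(5)
u = 0.0614 / 2.2361
u = 0.0275

0.0275


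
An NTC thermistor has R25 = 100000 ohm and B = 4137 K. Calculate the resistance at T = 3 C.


NTC thermistor equation: Rt = R25 * exp(B * (1/T - 1/T25)).
T in Kelvin: 276.15 K, T25 = 298.15 K
1/T - 1/T25 = 1/276.15 - 1/298.15 = 0.0002672
B * (1/T - 1/T25) = 4137 * 0.0002672 = 1.1054
Rt = 100000 * exp(1.1054) = 302050.1 ohm

302050.1 ohm


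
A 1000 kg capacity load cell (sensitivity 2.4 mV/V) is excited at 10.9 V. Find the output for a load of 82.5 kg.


Vout = rated_output * Vex * (load / capacity).
Vout = 2.4 * 10.9 * (82.5 / 1000)
Vout = 2.4 * 10.9 * 0.0825
Vout = 2.158 mV

2.158 mV


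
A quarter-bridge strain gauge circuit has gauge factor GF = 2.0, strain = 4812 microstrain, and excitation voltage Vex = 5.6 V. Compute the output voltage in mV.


Quarter bridge output: Vout = (GF * epsilon * Vex) / 4.
Vout = (2.0 * 4812e-6 * 5.6) / 4
Vout = 0.0538944 / 4 V
Vout = 0.0134736 V = 13.4736 mV

13.4736 mV


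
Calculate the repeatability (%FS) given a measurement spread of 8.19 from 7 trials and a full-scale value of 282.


Repeatability = (spread / full scale) * 100%.
R = (8.19 / 282) * 100
R = 2.904 %FS

2.904 %FS


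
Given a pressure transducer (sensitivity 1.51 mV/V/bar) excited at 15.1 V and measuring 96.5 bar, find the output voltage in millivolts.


Output = sensitivity * Vex * P.
Vout = 1.51 * 15.1 * 96.5
Vout = 22.801 * 96.5
Vout = 2200.3 mV

2200.3 mV


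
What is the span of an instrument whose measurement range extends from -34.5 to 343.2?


Span = upper range - lower range.
Span = 343.2 - (-34.5)
Span = 377.7

377.7


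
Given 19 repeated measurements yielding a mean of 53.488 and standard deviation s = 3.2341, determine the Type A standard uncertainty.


The standard uncertainty for Type A evaluation is u = s / sqrt(n).
u = 3.2341 / sqrt(19)
u = 3.2341 / 4.3589
u = 0.742

0.742


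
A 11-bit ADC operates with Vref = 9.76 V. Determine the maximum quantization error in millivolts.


The maximum quantization error is +/- LSB/2.
LSB = Vref / 2^n = 9.76 / 2048 = 0.00476562 V
Max error = LSB / 2 = 0.00476562 / 2 = 0.00238281 V
Max error = 2.3828 mV

2.3828 mV


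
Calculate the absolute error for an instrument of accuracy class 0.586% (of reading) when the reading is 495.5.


Absolute error = (accuracy% / 100) * reading.
Error = (0.586 / 100) * 495.5
Error = 0.00586 * 495.5
Error = 2.9036

2.9036


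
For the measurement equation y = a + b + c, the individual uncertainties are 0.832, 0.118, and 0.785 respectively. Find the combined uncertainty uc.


For a sum of independent quantities, uc = sqrt(u1^2 + u2^2 + u3^2).
uc = sqrt(0.832^2 + 0.118^2 + 0.785^2)
uc = sqrt(0.692224 + 0.013924 + 0.616225)
uc = 1.1499

1.1499


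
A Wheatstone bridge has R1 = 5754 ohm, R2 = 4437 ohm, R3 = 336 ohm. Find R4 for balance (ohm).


At balance: R1*R4 = R2*R3, so R4 = R2*R3/R1.
R4 = 4437 * 336 / 5754
R4 = 1490832 / 5754
R4 = 259.09 ohm

259.09 ohm


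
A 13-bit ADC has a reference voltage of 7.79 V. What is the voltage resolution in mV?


The resolution (LSB) of an ADC is Vref / 2^n.
LSB = 7.79 / 2^13
LSB = 7.79 / 8192
LSB = 0.00095093 V = 0.95092773 mV

0.95092773 mV


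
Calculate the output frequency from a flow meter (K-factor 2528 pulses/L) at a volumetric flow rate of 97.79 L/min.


Frequency = K * Q / 60 (converting L/min to L/s).
f = 2528 * 97.79 / 60
f = 247213.12 / 60
f = 4120.22 Hz

4120.22 Hz


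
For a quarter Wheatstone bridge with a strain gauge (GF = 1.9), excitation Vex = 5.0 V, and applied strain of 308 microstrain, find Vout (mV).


Quarter bridge output: Vout = (GF * epsilon * Vex) / 4.
Vout = (1.9 * 308e-6 * 5.0) / 4
Vout = 0.002926 / 4 V
Vout = 0.0007315 V = 0.7315 mV

0.7315 mV


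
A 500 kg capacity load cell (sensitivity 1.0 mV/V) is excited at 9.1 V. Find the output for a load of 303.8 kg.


Vout = rated_output * Vex * (load / capacity).
Vout = 1.0 * 9.1 * (303.8 / 500)
Vout = 1.0 * 9.1 * 0.6076
Vout = 5.529 mV

5.529 mV


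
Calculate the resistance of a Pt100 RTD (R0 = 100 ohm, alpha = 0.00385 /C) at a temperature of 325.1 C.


The RTD equation: Rt = R0 * (1 + alpha * T).
Rt = 100 * (1 + 0.00385 * 325.1)
Rt = 100 * (1 + 1.251635)
Rt = 100 * 2.251635
Rt = 225.164 ohm

225.164 ohm


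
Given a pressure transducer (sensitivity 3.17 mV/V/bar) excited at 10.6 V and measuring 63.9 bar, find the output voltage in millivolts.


Output = sensitivity * Vex * P.
Vout = 3.17 * 10.6 * 63.9
Vout = 33.602 * 63.9
Vout = 2147.17 mV

2147.17 mV


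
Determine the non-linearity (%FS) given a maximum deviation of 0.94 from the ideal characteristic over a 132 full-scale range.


Linearity error = (max deviation / full scale) * 100%.
Linearity = (0.94 / 132) * 100
Linearity = 0.712 %FS

0.712 %FS


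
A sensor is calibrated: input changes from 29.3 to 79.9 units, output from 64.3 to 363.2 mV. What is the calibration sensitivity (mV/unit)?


Sensitivity = (y2 - y1) / (x2 - x1).
S = (363.2 - 64.3) / (79.9 - 29.3)
S = 298.9 / 50.6
S = 5.9071 mV/unit

5.9071 mV/unit


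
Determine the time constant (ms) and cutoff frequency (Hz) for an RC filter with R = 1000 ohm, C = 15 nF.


Time constant: tau = R * C.
tau = 1000 * 1.50e-08 = 1.5e-05 s
tau = 0.015 ms
Cutoff frequency: fc = 1 / (2*pi*R*C).
fc = 1 / (2*pi*1.5e-05) = 10610.33 Hz

tau = 0.015 ms, fc = 10610.33 Hz


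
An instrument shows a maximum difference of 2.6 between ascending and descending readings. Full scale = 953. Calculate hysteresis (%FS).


Hysteresis = (max difference / full scale) * 100%.
H = (2.6 / 953) * 100
H = 0.273 %FS

0.273 %FS


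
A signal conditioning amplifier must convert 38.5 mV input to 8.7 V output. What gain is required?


Gain = Vout / Vin (converting to same units).
G = 8.7 V / 38.5 mV
G = 8700.0 mV / 38.5 mV
G = 225.97

225.97


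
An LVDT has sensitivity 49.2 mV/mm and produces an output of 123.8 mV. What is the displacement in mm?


Displacement = Vout / sensitivity.
d = 123.8 / 49.2
d = 2.516 mm

2.516 mm


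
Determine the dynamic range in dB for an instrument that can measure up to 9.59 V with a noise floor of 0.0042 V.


Dynamic range = 20 * log10(Vmax / Vnoise).
DR = 20 * log10(9.59 / 0.0042)
DR = 20 * log10(2283.33)
DR = 67.17 dB

67.17 dB


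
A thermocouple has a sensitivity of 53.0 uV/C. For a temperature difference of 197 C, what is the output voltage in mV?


The thermocouple output V = sensitivity * dT.
V = 53.0 uV/C * 197 C
V = 10441.0 uV
V = 10.441 mV

10.441 mV


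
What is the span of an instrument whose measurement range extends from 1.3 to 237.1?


Span = upper range - lower range.
Span = 237.1 - (1.3)
Span = 235.8

235.8


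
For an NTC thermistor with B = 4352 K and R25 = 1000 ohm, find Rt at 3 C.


NTC thermistor equation: Rt = R25 * exp(B * (1/T - 1/T25)).
T in Kelvin: 276.15 K, T25 = 298.15 K
1/T - 1/T25 = 1/276.15 - 1/298.15 = 0.0002672
B * (1/T - 1/T25) = 4352 * 0.0002672 = 1.1629
Rt = 1000 * exp(1.1629) = 3199.1 ohm

3199.1 ohm


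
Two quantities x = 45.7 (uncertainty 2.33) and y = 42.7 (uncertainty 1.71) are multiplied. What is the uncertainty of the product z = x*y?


For a product z = x*y, the relative uncertainty is:
uz/z = sqrt((ux/x)^2 + (uy/y)^2)
Relative uncertainties: ux/x = 2.33/45.7 = 0.050985
uy/y = 1.71/42.7 = 0.040047
z = 45.7 * 42.7 = 1951.4
uz = 1951.4 * sqrt(0.050985^2 + 0.040047^2) = 126.513

126.513


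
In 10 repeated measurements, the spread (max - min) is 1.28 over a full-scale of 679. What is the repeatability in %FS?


Repeatability = (spread / full scale) * 100%.
R = (1.28 / 679) * 100
R = 0.189 %FS

0.189 %FS


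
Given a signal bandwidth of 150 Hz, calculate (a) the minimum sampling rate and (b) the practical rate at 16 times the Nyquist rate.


By Nyquist theorem, fs_min = 2 * fmax.
fs_min = 2 * 150 = 300 Hz
Practical rate = 16 * fs_min = 16 * 300 = 4800 Hz

fs_min = 300 Hz, fs_practical = 4800 Hz


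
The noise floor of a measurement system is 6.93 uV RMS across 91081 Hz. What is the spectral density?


Noise spectral density = Vrms / sqrt(BW).
NSD = 6.93 / sqrt(91081)
NSD = 6.93 / 301.7963
NSD = 0.023 uV/sqrt(Hz)

0.023 uV/sqrt(Hz)


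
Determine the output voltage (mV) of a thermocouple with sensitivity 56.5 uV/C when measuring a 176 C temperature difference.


The thermocouple output V = sensitivity * dT.
V = 56.5 uV/C * 176 C
V = 9944.0 uV
V = 9.944 mV

9.944 mV


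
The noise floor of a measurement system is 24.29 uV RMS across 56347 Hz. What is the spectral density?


Noise spectral density = Vrms / sqrt(BW).
NSD = 24.29 / sqrt(56347)
NSD = 24.29 / 237.3752
NSD = 0.1023 uV/sqrt(Hz)

0.1023 uV/sqrt(Hz)


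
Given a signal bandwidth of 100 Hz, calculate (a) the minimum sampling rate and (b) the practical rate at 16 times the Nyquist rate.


By Nyquist theorem, fs_min = 2 * fmax.
fs_min = 2 * 100 = 200 Hz
Practical rate = 16 * fs_min = 16 * 200 = 3200 Hz

fs_min = 200 Hz, fs_practical = 3200 Hz


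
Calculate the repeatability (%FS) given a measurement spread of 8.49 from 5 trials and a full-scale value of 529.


Repeatability = (spread / full scale) * 100%.
R = (8.49 / 529) * 100
R = 1.605 %FS

1.605 %FS


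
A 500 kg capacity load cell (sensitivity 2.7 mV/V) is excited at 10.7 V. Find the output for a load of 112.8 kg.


Vout = rated_output * Vex * (load / capacity).
Vout = 2.7 * 10.7 * (112.8 / 500)
Vout = 2.7 * 10.7 * 0.2256
Vout = 6.518 mV

6.518 mV


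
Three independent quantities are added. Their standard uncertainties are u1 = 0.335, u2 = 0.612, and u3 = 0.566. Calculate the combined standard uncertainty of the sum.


For a sum of independent quantities, uc = sqrt(u1^2 + u2^2 + u3^2).
uc = sqrt(0.335^2 + 0.612^2 + 0.566^2)
uc = sqrt(0.112225 + 0.374544 + 0.320356)
uc = 0.8984

0.8984


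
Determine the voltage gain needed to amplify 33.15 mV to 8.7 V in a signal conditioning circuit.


Gain = Vout / Vin (converting to same units).
G = 8.7 V / 33.15 mV
G = 8700.0 mV / 33.15 mV
G = 262.44

262.44


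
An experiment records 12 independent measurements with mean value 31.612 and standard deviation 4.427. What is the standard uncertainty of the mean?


The standard uncertainty for Type A evaluation is u = s / sqrt(n).
u = 4.427 / sqrt(12)
u = 4.427 / 3.4641
u = 1.278

1.278


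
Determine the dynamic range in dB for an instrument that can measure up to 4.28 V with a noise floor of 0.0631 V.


Dynamic range = 20 * log10(Vmax / Vnoise).
DR = 20 * log10(4.28 / 0.0631)
DR = 20 * log10(67.83)
DR = 36.63 dB

36.63 dB


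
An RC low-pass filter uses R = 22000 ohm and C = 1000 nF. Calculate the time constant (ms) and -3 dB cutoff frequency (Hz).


Time constant: tau = R * C.
tau = 22000 * 1.00e-06 = 0.022 s
tau = 22.0 ms
Cutoff frequency: fc = 1 / (2*pi*R*C).
fc = 1 / (2*pi*0.022) = 7.23 Hz

tau = 22.0 ms, fc = 7.23 Hz


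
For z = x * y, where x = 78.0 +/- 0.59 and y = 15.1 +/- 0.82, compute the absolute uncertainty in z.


For a product z = x*y, the relative uncertainty is:
uz/z = sqrt((ux/x)^2 + (uy/y)^2)
Relative uncertainties: ux/x = 0.59/78.0 = 0.007564
uy/y = 0.82/15.1 = 0.054305
z = 78.0 * 15.1 = 1177.8
uz = 1177.8 * sqrt(0.007564^2 + 0.054305^2) = 64.577

64.577


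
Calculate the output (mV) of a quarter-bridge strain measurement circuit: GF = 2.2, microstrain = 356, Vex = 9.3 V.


Quarter bridge output: Vout = (GF * epsilon * Vex) / 4.
Vout = (2.2 * 356e-6 * 9.3) / 4
Vout = 0.00728376 / 4 V
Vout = 0.00182094 V = 1.8209 mV

1.8209 mV


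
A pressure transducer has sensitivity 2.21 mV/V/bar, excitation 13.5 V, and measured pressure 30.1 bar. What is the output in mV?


Output = sensitivity * Vex * P.
Vout = 2.21 * 13.5 * 30.1
Vout = 29.835 * 30.1
Vout = 898.03 mV

898.03 mV


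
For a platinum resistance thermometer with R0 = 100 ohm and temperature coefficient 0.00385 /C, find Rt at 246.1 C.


The RTD equation: Rt = R0 * (1 + alpha * T).
Rt = 100 * (1 + 0.00385 * 246.1)
Rt = 100 * (1 + 0.947485)
Rt = 100 * 1.947485
Rt = 194.748 ohm

194.748 ohm


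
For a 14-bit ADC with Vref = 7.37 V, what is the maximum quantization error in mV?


The maximum quantization error is +/- LSB/2.
LSB = Vref / 2^n = 7.37 / 16384 = 0.00044983 V
Max error = LSB / 2 = 0.00044983 / 2 = 0.00022491 V
Max error = 0.2249 mV

0.2249 mV


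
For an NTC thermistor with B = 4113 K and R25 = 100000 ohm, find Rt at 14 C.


NTC thermistor equation: Rt = R25 * exp(B * (1/T - 1/T25)).
T in Kelvin: 287.15 K, T25 = 298.15 K
1/T - 1/T25 = 1/287.15 - 1/298.15 = 0.00012848
B * (1/T - 1/T25) = 4113 * 0.00012848 = 0.5285
Rt = 100000 * exp(0.5285) = 169630.9 ohm

169630.9 ohm


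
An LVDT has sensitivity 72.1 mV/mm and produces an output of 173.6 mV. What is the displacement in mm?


Displacement = Vout / sensitivity.
d = 173.6 / 72.1
d = 2.408 mm

2.408 mm


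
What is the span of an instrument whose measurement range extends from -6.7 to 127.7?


Span = upper range - lower range.
Span = 127.7 - (-6.7)
Span = 134.4

134.4


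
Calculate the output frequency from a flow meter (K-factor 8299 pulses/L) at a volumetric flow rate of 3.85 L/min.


Frequency = K * Q / 60 (converting L/min to L/s).
f = 8299 * 3.85 / 60
f = 31951.15 / 60
f = 532.52 Hz

532.52 Hz


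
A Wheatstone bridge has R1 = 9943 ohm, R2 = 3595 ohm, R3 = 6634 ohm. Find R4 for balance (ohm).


At balance: R1*R4 = R2*R3, so R4 = R2*R3/R1.
R4 = 3595 * 6634 / 9943
R4 = 23849230 / 9943
R4 = 2398.59 ohm

2398.59 ohm


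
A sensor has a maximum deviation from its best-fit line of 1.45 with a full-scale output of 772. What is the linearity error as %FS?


Linearity error = (max deviation / full scale) * 100%.
Linearity = (1.45 / 772) * 100
Linearity = 0.188 %FS

0.188 %FS


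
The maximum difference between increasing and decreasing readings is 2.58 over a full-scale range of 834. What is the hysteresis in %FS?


Hysteresis = (max difference / full scale) * 100%.
H = (2.58 / 834) * 100
H = 0.309 %FS

0.309 %FS


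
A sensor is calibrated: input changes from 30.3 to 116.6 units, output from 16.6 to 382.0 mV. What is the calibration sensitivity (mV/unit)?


Sensitivity = (y2 - y1) / (x2 - x1).
S = (382.0 - 16.6) / (116.6 - 30.3)
S = 365.4 / 86.3
S = 4.2341 mV/unit

4.2341 mV/unit


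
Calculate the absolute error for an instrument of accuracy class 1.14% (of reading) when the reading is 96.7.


Absolute error = (accuracy% / 100) * reading.
Error = (1.14 / 100) * 96.7
Error = 0.0114 * 96.7
Error = 1.1024

1.1024


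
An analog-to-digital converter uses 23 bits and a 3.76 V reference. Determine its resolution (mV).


The resolution (LSB) of an ADC is Vref / 2^n.
LSB = 3.76 / 2^23
LSB = 3.76 / 8388608
LSB = 4.5e-07 V = 0.00044823 mV

0.00044823 mV


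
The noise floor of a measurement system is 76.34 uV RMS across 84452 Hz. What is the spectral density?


Noise spectral density = Vrms / sqrt(BW).
NSD = 76.34 / sqrt(84452)
NSD = 76.34 / 290.6063
NSD = 0.2627 uV/sqrt(Hz)

0.2627 uV/sqrt(Hz)


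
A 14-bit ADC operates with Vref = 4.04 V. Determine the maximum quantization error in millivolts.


The maximum quantization error is +/- LSB/2.
LSB = Vref / 2^n = 4.04 / 16384 = 0.00024658 V
Max error = LSB / 2 = 0.00024658 / 2 = 0.00012329 V
Max error = 0.1233 mV

0.1233 mV


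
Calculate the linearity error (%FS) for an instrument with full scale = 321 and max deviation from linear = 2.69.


Linearity error = (max deviation / full scale) * 100%.
Linearity = (2.69 / 321) * 100
Linearity = 0.838 %FS

0.838 %FS


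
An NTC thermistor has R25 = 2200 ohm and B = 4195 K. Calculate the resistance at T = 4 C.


NTC thermistor equation: Rt = R25 * exp(B * (1/T - 1/T25)).
T in Kelvin: 277.15 K, T25 = 298.15 K
1/T - 1/T25 = 1/277.15 - 1/298.15 = 0.00025414
B * (1/T - 1/T25) = 4195 * 0.00025414 = 1.0661
Rt = 2200 * exp(1.0661) = 6388.9 ohm

6388.9 ohm


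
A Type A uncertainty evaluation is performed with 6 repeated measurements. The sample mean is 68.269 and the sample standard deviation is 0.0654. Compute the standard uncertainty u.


The standard uncertainty for Type A evaluation is u = s / sqrt(n).
u = 0.0654 / sqrt(6)
u = 0.0654 / 2.4495
u = 0.0267

0.0267


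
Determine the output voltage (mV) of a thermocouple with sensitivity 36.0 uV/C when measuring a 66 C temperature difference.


The thermocouple output V = sensitivity * dT.
V = 36.0 uV/C * 66 C
V = 2376.0 uV
V = 2.376 mV

2.376 mV


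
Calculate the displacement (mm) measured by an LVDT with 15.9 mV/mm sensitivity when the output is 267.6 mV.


Displacement = Vout / sensitivity.
d = 267.6 / 15.9
d = 16.83 mm

16.83 mm


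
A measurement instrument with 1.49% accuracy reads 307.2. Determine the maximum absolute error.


Absolute error = (accuracy% / 100) * reading.
Error = (1.49 / 100) * 307.2
Error = 0.0149 * 307.2
Error = 4.5773

4.5773
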